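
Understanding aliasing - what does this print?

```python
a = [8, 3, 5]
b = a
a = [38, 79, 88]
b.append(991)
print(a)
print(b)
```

Key concept: rebinding vs mutation: a is rebound to a new list, b still points at the original.
Step by step:
`a = [8, 3, 5]` → a = [8, 3, 5]
`b = a` → b = [8, 3, 5] (same object as a)
`a = [38, 79, 88]` → a = [38, 79, 88]
`b.append(991)` → b = [8, 3, 5, 991]
`print(a)` → prints [38, 79, 88]
`print(b)` → prints [8, 3, 5, 991]

Answer:
[38, 79, 88]
[8, 3, 5, 991]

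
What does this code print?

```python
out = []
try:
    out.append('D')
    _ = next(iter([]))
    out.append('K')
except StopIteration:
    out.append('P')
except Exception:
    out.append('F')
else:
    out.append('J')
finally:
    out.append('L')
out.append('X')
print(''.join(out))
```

Execution trace: 'D' (try body) → 'P' (except StopIteration) → 'L' (finally) → 'X' (after the try/except). Output: DPLX

Answer: DPLX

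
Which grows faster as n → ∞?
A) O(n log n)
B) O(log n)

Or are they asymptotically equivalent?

O(n log n) vs O(log n): Higher order terms dominate.

Answer: A) O(n log n) grows faster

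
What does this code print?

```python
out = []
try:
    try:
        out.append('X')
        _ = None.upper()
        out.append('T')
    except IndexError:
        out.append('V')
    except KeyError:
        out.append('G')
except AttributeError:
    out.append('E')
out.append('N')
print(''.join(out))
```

Execution trace: 'X' (try body) → 'E' (outer except AttributeError) → 'N' (after the try/except). Output: XEN

Answer: XEN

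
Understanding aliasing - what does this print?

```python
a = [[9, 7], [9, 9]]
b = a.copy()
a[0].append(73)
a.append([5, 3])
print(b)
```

Key concept: shallow copy with nested lists.
Step by step:
`a = [[9, 7], [9, 9]]` → a = [[9, 7], [9, 9]]
`b = a.copy()` → b = [[9, 7], [9, 9]]
`a[0].append(73)` → a = [[9, 7, 73], [9, 9]]; b = [[9, 7, 73], [9, 9]]
`a.append([5, 3])` → a = [[9, 7, 73], [9, 9], [5, 3]]
`print(b)` → prints [[9, 7, 73], [9, 9]]

Answer: [[9, 7, 73], [9, 9]]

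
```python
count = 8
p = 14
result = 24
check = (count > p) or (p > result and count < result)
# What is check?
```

Trace:
`count = 8` → count = 8
`p = 14` → p = 14
`result = 24` → result = 24
`check = (count > p) or (p > result and count < result)` → check = False
So check = False

Answer: False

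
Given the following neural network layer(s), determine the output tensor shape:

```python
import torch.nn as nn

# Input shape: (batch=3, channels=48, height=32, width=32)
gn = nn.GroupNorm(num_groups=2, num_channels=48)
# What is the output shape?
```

Input: (3, 48, 32, 32) -> Output: (3, 48, 32, 32)

Answer: (3, 48, 32, 32)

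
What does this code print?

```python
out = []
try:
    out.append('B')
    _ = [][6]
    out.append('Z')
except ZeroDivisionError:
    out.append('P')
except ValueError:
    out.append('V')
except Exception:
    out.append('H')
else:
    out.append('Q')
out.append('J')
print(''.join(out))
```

Execution trace: 'B' (try body) → 'H' (except Exception) → 'J' (after the try/except). Output: BHJ

Answer: BHJ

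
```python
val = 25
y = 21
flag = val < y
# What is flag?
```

Trace:
`val = 25` → val = 25
`y = 21` → y = 21
`flag = val < y` → flag = False
So flag = False

Answer: False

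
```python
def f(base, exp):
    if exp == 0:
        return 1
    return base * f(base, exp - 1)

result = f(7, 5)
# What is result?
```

f(7, 5) = 7 * 7 * 7 * 7 * 7 = 16807

Answer: 16807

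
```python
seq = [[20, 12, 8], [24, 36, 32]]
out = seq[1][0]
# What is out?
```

Trace:
`seq = [[20, 12, 8], [24, 36, 32]]` → seq = [[20, 12, 8], [24, 36, 32]]
`out = seq[1][0]` → out = 24
So out = 24

Answer: 24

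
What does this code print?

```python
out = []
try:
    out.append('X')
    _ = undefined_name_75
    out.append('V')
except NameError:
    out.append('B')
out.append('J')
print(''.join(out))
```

Execution trace: 'X' (try body) → 'B' (except NameError) → 'J' (after the try/except). Output: XBJ

Answer: XBJ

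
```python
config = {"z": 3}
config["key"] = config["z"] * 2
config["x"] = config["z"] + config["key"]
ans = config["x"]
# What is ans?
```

Trace:
`config = {"z": 3}` → config = {'z': 3}
`config["key"] = config["z"] * 2` → config = {'z': 3, 'key': 6}
`config["x"] = config["z"] + config["key"]` → config = {'z': 3, 'key': 6, 'x': 9}
`ans = config["x"]` → ans = 9
So ans = 9

Answer: 9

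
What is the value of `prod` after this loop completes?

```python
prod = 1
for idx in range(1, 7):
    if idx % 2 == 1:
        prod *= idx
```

Product of odd numbers 1 to 6
`prod` takes the values: 1 → 3 → 15

Answer: 15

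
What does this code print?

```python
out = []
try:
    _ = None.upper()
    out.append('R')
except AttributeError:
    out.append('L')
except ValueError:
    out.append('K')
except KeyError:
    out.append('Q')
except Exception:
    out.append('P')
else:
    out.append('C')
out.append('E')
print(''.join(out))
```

Execution trace: 'L' (except AttributeError) → 'E' (after the try/except). Output: LE

Answer: LE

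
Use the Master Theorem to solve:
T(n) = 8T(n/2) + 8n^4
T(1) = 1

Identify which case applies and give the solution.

a=8, b=2, f(n)=8n^4. log_2(8) = 3. Since c=4 > 3 and the regularity condition holds (8(n/2)^4 = (8/2^4)n^4 with 8/2^4 < 1), Case 3 applies: T(n) = Θ(f(n)) = O(n^4).

Answer: O(n^4) - Case 3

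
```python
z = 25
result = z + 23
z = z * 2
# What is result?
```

Trace:
`z = 25` → z = 25
`result = z + 23` → result = 48
`z = z * 2` → z = 50
So result = 48

Answer: 48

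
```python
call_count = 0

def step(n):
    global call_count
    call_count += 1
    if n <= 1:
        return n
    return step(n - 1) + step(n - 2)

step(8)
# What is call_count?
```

Calls(n) = 1 + Calls(n-1) + Calls(n-2); Calls(0)=Calls(1)=1. For n=8 this gives 67.

Answer: 67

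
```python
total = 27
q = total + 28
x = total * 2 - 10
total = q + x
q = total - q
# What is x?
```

Trace:
`total = 27` → total = 27
`q = total + 28` → q = 55
`x = total * 2 - 10` → x = 44
`total = q + x` → total = 99
`q = total - q` → q = 44
So x = 44

Answer: 44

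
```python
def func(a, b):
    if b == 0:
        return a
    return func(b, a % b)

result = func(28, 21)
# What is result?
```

func(28, 21) -> func(21, 7) -> func(7, 0) -> 7

Answer: 7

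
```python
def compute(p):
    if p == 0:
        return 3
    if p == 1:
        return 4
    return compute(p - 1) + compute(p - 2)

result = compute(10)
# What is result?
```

Build up from base cases: compute(0)=3, compute(1)=4, compute(2)=7, compute(3)=11, compute(4)=18, compute(5)=29, compute(6)=47, ..., compute(10)=322

Answer: 322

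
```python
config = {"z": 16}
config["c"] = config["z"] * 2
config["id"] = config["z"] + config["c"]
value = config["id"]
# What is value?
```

Trace:
`config = {"z": 16}` → config = {'z': 16}
`config["c"] = config["z"] * 2` → config = {'z': 16, 'c': 32}
`config["id"] = config["z"] + config["c"]` → config = {'z': 16, 'c': 32, 'id': 48}
`value = config["id"]` → value = 48
So value = 48

Answer: 48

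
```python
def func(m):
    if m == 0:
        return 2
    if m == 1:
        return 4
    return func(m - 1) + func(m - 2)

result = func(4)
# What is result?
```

Build up from base cases: func(0)=2, func(1)=4, func(2)=6, func(3)=10, func(4)=16

Answer: 16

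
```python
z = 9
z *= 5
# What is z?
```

Trace:
`z = 9` → z = 9
`z *= 5` → z = 45
So z = 45

Answer: 45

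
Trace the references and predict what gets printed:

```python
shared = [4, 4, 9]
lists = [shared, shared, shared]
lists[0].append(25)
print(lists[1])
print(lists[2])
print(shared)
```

Key concept: list of same reference.
Step by step:
`shared = [4, 4, 9]` → shared = [4, 4, 9]
`lists = [shared, shared, shared]` → lists = [[4, 4, 9], [4, 4, 9], [4, 4, 9]]
`lists[0].append(25)` → shared = [4, 4, 9, 25]; lists = [[4, 4, 9, 25], [4, 4, 9, 25], [4, 4, 9, 25]]
`print(lists[1])` → prints [4, 4, 9, 25]
`print(lists[2])` → prints [4, 4, 9, 25]
`print(shared)` → prints [4, 4, 9, 25]

Answer:
[4, 4, 9, 25]
[4, 4, 9, 25]
[4, 4, 9, 25]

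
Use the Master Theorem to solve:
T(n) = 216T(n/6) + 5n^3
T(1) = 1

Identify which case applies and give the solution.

a=216, b=6, f(n)=5n^3. log_6(216) = 3. Since c=3 = 3, Case 2 applies: T(n) = Θ(n^log_b(a) · log n) = O(n^3 log n).

Answer: O(n^3 log n) - Case 2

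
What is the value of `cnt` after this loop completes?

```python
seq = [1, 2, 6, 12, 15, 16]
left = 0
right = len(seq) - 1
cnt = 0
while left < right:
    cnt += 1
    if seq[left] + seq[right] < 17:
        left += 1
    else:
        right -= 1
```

Steps to find pair summing to 17
`cnt` takes the values: 0 → 1 → 2 → 3 → 4 → 5

Answer: 5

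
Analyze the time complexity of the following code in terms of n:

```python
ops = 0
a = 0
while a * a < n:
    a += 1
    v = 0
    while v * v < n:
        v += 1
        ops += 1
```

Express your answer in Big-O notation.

Each loop level contributes: √n × √n. Multiplying the contributions gives O(n).

Answer: O(n)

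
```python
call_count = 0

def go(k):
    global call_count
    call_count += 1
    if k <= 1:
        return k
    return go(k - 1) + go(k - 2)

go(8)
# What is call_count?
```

Calls(k) = 1 + Calls(k-1) + Calls(k-2); Calls(0)=Calls(1)=1. For k=8 this gives 67.

Answer: 67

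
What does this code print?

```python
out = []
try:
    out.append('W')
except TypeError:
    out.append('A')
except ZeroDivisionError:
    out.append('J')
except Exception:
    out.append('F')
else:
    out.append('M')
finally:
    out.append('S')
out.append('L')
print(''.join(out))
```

Execution trace: 'W' (try body, no exception) → 'M' (else) → 'S' (finally) → 'L' (after the try/except). Output: WMSL

Answer: WMSL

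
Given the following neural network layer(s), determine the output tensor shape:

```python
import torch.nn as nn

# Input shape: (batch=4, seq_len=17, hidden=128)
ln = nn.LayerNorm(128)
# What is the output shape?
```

Input: (4, 17, 128) -> Output: (4, 17, 128)

Answer: (4, 17, 128)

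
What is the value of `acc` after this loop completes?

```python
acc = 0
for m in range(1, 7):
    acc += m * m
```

Sum of squares 1² to 6² = 91
`acc` takes the values: 0 → 1 → 5 → 14 → 30 → 55 → 91

Answer: 91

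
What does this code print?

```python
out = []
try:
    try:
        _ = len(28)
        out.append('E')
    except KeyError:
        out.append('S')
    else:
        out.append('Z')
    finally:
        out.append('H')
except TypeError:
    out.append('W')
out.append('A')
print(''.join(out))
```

Execution trace: 'H' (finally) → 'W' (outer except TypeError) → 'A' (after the try/except). Output: HWA

Answer: HWA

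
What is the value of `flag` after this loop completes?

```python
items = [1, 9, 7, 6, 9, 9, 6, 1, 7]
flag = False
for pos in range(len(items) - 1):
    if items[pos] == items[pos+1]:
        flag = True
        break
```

Check consecutive duplicates in [1, 9, 7, 6, 9, 9, 6, 1, 7]
`flag` takes the values: False → True

Answer: True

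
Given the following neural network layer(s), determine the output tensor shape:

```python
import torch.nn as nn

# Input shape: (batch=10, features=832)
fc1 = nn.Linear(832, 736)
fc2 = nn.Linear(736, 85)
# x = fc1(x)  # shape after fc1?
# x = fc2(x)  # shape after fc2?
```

Input: (10, 832) -> after fc1: (10, 736) -> Output: (10, 85)

Answer: (10, 85)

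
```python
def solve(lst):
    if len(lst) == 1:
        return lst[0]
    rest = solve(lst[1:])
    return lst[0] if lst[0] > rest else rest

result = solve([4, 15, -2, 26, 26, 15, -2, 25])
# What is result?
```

Recursive max over [4, 15, -2, 26, 26, 15, -2, 25] = 26

Answer: 26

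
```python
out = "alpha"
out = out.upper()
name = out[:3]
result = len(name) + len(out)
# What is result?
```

Trace:
`out = "alpha"` → out = 'alpha'
`out = out.upper()` → out = 'ALPHA'
`name = out[:3]` → name = 'ALP'
`result = len(name) + len(out)` → result = 8
So result = 8

Answer: 8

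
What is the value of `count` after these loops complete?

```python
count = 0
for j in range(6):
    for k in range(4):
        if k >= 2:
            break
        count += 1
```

Inner breaks at 2, outer runs 6 times
`count` takes the values: 0 → 1 → 2 → 3 → 4 → 5 → 6 → 7 → 8 → 9 → 10 → 11 → 12

Answer: 12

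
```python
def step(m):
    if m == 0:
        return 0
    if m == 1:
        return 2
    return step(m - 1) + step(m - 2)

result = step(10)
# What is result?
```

Build up from base cases: step(0)=0, step(1)=2, step(2)=2, step(3)=4, step(4)=6, step(5)=10, step(6)=16, ..., step(10)=110

Answer: 110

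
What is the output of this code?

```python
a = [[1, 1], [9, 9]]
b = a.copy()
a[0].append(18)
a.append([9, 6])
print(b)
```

Key concept: shallow copy with nested lists.
Step by step:
`a = [[1, 1], [9, 9]]` → a = [[1, 1], [9, 9]]
`b = a.copy()` → b = [[1, 1], [9, 9]]
`a[0].append(18)` → a = [[1, 1, 18], [9, 9]]; b = [[1, 1, 18], [9, 9]]
`a.append([9, 6])` → a = [[1, 1, 18], [9, 9], [9, 6]]
`print(b)` → prints [[1, 1, 18], [9, 9]]

Answer: [[1, 1, 18], [9, 9]]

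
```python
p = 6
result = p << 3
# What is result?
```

Trace:
`p = 6` → p = 6
`result = p << 3` → result = 48
So result = 48

Answer: 48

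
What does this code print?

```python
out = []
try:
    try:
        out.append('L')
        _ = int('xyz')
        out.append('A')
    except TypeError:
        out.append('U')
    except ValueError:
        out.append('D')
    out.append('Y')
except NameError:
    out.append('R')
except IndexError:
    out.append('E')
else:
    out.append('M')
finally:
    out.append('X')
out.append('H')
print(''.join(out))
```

Execution trace: 'L' (inner try body) → 'D' (inner except ValueError) → 'Y' (try body, no exception) → 'M' (else) → 'X' (finally) → 'H' (after the try/except). Output: LDYMXH

Answer: LDYMXH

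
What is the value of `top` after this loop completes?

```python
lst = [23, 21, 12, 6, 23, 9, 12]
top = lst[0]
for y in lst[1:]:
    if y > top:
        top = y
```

Maximum of [23, 21, 12, 6, 23, 9, 12]
`top` takes the values: 23

Answer: 23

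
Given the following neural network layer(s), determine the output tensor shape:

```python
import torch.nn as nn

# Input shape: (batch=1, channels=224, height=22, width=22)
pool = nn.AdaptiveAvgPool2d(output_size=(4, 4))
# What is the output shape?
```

Input: (1, 224, 22, 22) -> Output: (1, 224, 4, 4)

Answer: (1, 224, 4, 4)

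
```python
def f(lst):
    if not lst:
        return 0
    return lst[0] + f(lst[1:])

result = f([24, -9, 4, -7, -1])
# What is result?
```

24 + (-9) + 4 + (-7) + (-1) + 0 = 11

Answer: 11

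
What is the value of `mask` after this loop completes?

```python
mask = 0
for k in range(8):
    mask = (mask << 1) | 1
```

Build 8 consecutive 1-bits: 0b11111111
`mask` takes the values: 0 → 1 → 3 → 7 → 15 → 31 → 63 → 127 → 255

Answer: 255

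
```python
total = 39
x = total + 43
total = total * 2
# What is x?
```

Trace:
`total = 39` → total = 39
`x = total + 43` → x = 82
`total = total * 2` → total = 78
So x = 82

Answer: 82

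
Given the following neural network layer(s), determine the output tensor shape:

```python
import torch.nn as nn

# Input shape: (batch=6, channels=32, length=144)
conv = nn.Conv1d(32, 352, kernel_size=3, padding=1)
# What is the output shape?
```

Input: (6, 32, 144) -> Output: (6, 352, 144)

Answer: (6, 352, 144)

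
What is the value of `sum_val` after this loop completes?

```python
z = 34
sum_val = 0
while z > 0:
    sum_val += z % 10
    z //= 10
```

Sum digits of 34
`sum_val` takes the values: 0 → 4 → 7

Answer: 7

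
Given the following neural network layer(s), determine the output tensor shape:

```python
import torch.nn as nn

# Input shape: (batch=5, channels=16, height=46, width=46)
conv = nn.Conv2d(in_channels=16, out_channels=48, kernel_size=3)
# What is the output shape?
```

Input: (5, 16, 46, 46) -> Output: (5, 48, 44, 44)

Answer: (5, 48, 44, 44)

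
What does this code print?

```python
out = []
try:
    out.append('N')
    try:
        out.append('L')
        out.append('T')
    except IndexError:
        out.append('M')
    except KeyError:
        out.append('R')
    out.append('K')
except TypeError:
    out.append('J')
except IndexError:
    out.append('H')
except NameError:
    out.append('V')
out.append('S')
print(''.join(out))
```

Execution trace: 'N' (try body) → 'L' (inner try body) → 'T' (inner try body, no exception) → 'K' (try body, no exception) → 'S' (after the try/except). Output: NLTKS

Answer: NLTKS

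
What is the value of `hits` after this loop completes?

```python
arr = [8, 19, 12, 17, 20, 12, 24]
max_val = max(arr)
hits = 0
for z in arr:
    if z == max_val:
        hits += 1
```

Count of max value 24 in [8, 19, 12, 17, 20, 12, 24]
`hits` takes the values: 0 → 1

Answer: 1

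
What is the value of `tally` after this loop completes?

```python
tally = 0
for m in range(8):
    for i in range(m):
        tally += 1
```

Triangle number: 0+1+2+...+7
`tally` takes the values: 0 → 1 → 2 → 3 → 4 → 5 → 6 → 7 → 8 → 9 → 10 → 11 → 12 → 13 → 14 → 15 → 16 → 17 → 18 → 19 → 20 → 21 → 22 → 23 → 24 → 25 → 26 → 27 → 28

Answer: 28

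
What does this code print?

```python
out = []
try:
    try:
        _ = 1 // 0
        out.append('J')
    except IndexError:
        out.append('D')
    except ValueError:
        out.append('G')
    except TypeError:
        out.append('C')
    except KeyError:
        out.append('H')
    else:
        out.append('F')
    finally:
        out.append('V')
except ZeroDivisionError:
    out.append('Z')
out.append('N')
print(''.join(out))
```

Execution trace: 'V' (finally) → 'Z' (outer except ZeroDivisionError) → 'N' (after the try/except). Output: VZN

Answer: VZN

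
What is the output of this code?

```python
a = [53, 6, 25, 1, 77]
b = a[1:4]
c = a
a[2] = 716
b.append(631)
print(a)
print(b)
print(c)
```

Key concept: slice vs alias.
Step by step:
`a = [53, 6, 25, 1, 77]` → a = [53, 6, 25, 1, 77]
`b = a[1:4]` → b = [6, 25, 1]
`c = a` → c = [53, 6, 25, 1, 77] (same object as a)
`a[2] = 716` → a = [53, 6, 716, 1, 77] (same object as c); c = [53, 6, 716, 1, 77] (same object as a)
`b.append(631)` → b = [6, 25, 1, 631]
`print(a)` → prints [53, 6, 716, 1, 77]
`print(b)` → prints [6, 25, 1, 631]
`print(c)` → prints [53, 6, 716, 1, 77]

Answer:
[53, 6, 716, 1, 77]
[6, 25, 1, 631]
[53, 6, 716, 1, 77]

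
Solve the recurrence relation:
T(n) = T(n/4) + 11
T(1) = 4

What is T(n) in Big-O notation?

Each step divides n by 4 and adds 11. After log_4(n) steps we reach T(1)=4. So T(n) = 11·log_4(n) + 4 = O(log n).

Answer: O(log n)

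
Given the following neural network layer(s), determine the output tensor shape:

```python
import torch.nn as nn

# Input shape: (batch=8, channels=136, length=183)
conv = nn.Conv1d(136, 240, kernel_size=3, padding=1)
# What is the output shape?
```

Input: (8, 136, 183) -> Output: (8, 240, 183)

Answer: (8, 240, 183)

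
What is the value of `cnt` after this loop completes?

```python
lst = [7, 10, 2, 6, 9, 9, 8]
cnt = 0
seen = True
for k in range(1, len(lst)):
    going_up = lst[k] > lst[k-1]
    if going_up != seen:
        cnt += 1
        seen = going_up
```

Count direction changes in [7, 10, 2, 6, 9, 9, 8]
`cnt` takes the values: 0 → 1 → 2 → 3

Answer: 3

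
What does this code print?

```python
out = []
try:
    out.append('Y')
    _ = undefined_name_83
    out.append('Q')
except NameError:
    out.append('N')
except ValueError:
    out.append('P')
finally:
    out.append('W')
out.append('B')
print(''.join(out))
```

Execution trace: 'Y' (try body) → 'N' (except NameError) → 'W' (finally) → 'B' (after the try/except). Output: YNWB

Answer: YNWB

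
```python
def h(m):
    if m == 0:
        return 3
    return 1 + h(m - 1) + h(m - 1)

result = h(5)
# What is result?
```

h(m) = 1 + 2·h(m-1), h(0)=3. Closed form: (3+1)·2^5 - 1 = 127.

Answer: 127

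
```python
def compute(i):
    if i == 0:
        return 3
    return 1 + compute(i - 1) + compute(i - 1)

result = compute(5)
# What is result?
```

compute(i) = 1 + 2·compute(i-1), compute(0)=3. Closed form: (3+1)·2^5 - 1 = 127.

Answer: 127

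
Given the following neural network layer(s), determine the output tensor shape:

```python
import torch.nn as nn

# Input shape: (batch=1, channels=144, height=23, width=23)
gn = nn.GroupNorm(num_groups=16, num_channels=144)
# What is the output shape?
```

Input: (1, 144, 23, 23) -> Output: (1, 144, 23, 23)

Answer: (1, 144, 23, 23)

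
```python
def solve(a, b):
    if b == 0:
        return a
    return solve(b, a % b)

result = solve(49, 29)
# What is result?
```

solve(49, 29) -> solve(29, 20) -> solve(20, 9) -> solve(9, 2) -> solve(2, 1) -> solve(1, 0) -> 1

Answer: 1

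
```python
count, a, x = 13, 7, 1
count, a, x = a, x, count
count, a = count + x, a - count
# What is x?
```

Trace:
`count, a, x = 13, 7, 1` → count = 13; a = 7; x = 1
`count, a, x = a, x, count` → count = 7; a = 1; x = 13
`count, a = count + x, a - count` → count = 20; a = -6
So x = 13

Answer: 13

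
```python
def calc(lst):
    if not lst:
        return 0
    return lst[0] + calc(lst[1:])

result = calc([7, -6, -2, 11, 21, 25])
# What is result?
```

7 + (-6) + (-2) + 11 + 21 + 25 + 0 = 56

Answer: 56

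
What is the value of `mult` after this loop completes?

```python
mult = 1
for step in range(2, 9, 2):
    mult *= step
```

Product of even numbers 2 to 8
`mult` takes the values: 1 → 2 → 8 → 48 → 384

Answer: 384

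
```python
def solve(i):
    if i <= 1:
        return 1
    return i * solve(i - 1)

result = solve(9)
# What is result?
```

solve(9) = 9 * 8 * 7 * 6 * 5 * 4 * 3 * 2 * 1 = 362880

Answer: 362880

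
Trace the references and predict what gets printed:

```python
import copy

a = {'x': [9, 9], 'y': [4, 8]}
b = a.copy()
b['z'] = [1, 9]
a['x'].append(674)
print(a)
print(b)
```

Key concept: shallow copy of dict with mutable values.
Step by step:
`a = {'x': [9, 9], 'y': [4, 8]}` → a = {'x': [9, 9], 'y': [4, 8]}
`b = a.copy()` → b = {'x': [9, 9], 'y': [4, 8]}
`b['z'] = [1, 9]` → b = {'x': [9, 9], 'y': [4, 8], 'z': [1, 9]}
`a['x'].append(674)` → a = {'x': [9, 9, 674], 'y': [4, 8]}; b = {'x': [9, 9, 674], 'y': [4, 8], 'z': [1, 9]}
`print(a)` → prints {'x': [9, 9, 674], 'y': [4, 8]}
`print(b)` → prints {'x': [9, 9, 674], 'y': [4, 8], 'z': [1, 9]}

Answer:
{'x': [9, 9, 674], 'y': [4, 8]}
{'x': [9, 9, 674], 'y': [4, 8], 'z': [1, 9]}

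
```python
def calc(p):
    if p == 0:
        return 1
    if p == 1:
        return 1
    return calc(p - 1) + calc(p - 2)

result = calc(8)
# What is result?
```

Build up from base cases: calc(0)=1, calc(1)=1, calc(2)=2, calc(3)=3, calc(4)=5, calc(5)=8, calc(6)=13, ..., calc(8)=34

Answer: 34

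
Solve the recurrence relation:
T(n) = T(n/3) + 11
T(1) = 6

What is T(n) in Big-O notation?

Each step divides n by 3 and adds 11. After log_3(n) steps we reach T(1)=6. So T(n) = 11·log_3(n) + 6 = O(log n).

Answer: O(log n)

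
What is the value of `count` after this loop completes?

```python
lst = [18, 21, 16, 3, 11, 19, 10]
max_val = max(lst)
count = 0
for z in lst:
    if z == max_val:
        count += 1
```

Count of max value 21 in [18, 21, 16, 3, 11, 19, 10]
`count` takes the values: 0 → 1

Answer: 1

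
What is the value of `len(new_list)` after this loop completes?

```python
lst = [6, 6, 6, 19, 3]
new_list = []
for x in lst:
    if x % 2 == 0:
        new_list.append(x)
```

Count even numbers in [6, 6, 6, 19, 3]
`new_list` takes the values: [] → [6] → [6, 6] → [6, 6, 6]
So `len(new_list)` = 3

Answer: 3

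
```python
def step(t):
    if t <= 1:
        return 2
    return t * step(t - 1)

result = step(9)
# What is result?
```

step(9) = 9 * 8 * 7 * 6 * 5 * 4 * 3 * 2 * 2 = 725760

Answer: 725760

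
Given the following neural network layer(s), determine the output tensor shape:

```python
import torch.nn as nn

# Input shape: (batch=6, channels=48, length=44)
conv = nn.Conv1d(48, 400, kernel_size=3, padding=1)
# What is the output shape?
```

Input: (6, 48, 44) -> Output: (6, 400, 44)

Answer: (6, 400, 44)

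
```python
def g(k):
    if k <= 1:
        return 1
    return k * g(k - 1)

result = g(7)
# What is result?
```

g(7) = 7 * 6 * 5 * 4 * 3 * 2 * 1 = 5040

Answer: 5040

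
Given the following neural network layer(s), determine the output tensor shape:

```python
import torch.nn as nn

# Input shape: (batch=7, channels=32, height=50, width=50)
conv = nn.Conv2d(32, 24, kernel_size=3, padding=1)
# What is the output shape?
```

Input: (7, 32, 50, 50) -> Output: (7, 24, 50, 50)

Answer: (7, 24, 50, 50)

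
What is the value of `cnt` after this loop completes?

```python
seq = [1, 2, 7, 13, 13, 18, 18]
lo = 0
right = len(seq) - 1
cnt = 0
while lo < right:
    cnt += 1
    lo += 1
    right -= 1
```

Iterations until pointers meet (list length 7)
`cnt` takes the values: 0 → 1 → 2 → 3

Answer: 3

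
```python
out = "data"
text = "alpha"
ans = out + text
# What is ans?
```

Trace:
`out = "data"` → out = 'data'
`text = "alpha"` → text = 'alpha'
`ans = out + text` → ans = 'dataalpha'
So ans = 'dataalpha'

Answer: 'dataalpha'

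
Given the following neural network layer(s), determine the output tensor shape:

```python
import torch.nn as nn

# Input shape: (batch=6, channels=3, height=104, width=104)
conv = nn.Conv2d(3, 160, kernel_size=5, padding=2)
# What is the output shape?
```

Input: (6, 3, 104, 104) -> Output: (6, 160, 104, 104)

Answer: (6, 160, 104, 104)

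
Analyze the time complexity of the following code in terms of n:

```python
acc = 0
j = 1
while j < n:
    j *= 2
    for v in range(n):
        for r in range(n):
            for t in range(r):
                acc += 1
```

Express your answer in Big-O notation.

Each loop level contributes: log n × n × n × n. Multiplying the contributions gives O(n^3 log n).

Answer: O(n^3 log n)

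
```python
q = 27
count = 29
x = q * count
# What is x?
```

Trace:
`q = 27` → q = 27
`count = 29` → count = 29
`x = q * count` → x = 783
So x = 783

Answer: 783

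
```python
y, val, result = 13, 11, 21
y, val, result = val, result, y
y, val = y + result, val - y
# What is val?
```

Trace:
`y, val, result = 13, 11, 21` → y = 13; val = 11; result = 21
`y, val, result = val, result, y` → y = 11; val = 21; result = 13
`y, val = y + result, val - y` → y = 24; val = 10
So val = 10

Answer: 10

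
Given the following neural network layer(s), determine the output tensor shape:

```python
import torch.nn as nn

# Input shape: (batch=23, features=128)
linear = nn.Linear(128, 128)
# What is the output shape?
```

Input: (23, 128) -> Output: (23, 128)

Answer: (23, 128)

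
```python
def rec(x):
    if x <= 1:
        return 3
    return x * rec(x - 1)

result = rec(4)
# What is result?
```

rec(4) = 4 * 3 * 2 * 3 = 72

Answer: 72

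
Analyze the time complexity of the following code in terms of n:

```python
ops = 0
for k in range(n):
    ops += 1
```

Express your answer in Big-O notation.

Each loop level contributes: n. Multiplying the contributions gives O(n).

Answer: O(n)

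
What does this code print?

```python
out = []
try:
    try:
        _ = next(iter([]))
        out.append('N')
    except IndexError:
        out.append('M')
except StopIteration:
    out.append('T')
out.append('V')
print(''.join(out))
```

Execution trace: 'T' (outer except StopIteration) → 'V' (after the try/except). Output: TV

Answer: TV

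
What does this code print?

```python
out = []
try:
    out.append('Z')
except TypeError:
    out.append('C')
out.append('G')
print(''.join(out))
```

Execution trace: 'Z' (try body, no exception) → 'G' (after the try/except). Output: ZG

Answer: ZG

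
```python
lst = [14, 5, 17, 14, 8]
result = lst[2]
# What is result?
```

Trace:
`lst = [14, 5, 17, 14, 8]` → lst = [14, 5, 17, 14, 8]
`result = lst[2]` → result = 17
So result = 17

Answer: 17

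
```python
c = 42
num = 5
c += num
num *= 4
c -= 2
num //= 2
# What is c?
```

Trace:
`c = 42` → c = 42
`num = 5` → num = 5
`c += num` → c = 47
`num *= 4` → num = 20
`c -= 2` → c = 45
`num //= 2` → num = 10
So c = 45

Answer: 45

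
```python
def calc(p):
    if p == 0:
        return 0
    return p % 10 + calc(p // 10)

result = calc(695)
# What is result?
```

Sum of digits of 695: 5 + 9 + 6 = 20

Answer: 20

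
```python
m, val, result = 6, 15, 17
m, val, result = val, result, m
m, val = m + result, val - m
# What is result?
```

Trace:
`m, val, result = 6, 15, 17` → m = 6; val = 15; result = 17
`m, val, result = val, result, m` → m = 15; val = 17; result = 6
`m, val = m + result, val - m` → m = 21; val = 2
So result = 6

Answer: 6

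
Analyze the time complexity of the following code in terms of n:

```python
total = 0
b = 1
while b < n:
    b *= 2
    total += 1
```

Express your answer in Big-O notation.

Each loop level contributes: log n. Multiplying the contributions gives O(log n).

Answer: O(log n)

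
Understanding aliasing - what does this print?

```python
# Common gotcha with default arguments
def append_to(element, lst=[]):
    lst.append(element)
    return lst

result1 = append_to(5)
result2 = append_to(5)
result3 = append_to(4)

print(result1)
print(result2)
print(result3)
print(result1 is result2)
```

Key concept: mutable default argument gotcha.
Step by step:
`result1 = append_to(5)` → result1 = [5]
`result2 = append_to(5)` → result1 = [5, 5] (same object as result2); result2 = [5, 5] (same object as result1)
`result3 = append_to(4)` → result1 = [5, 5, 4] (same object as result2, result3); result2 = [5, 5, 4] (same object as result1, result3); result3 = [5, 5, 4] (same object as result1, result2)
`print(result1)` → prints [5, 5, 4]
`print(result2)` → prints [5, 5, 4]
`print(result3)` → prints [5, 5, 4]
`print(result1 is result2)` → prints True

Answer:
[5, 5, 4]
[5, 5, 4]
[5, 5, 4]
True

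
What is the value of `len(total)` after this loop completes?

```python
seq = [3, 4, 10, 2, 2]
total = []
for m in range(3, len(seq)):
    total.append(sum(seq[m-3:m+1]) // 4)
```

Number of 4-element averages
`total` takes the values: [] → [4] → [4, 4]
So `len(total)` = 2

Answer: 2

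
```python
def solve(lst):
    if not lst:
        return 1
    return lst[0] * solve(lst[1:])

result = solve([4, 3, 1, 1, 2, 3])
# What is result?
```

Product over [4, 3, 1, 1, 2, 3] = 4 * 3 * 1 * 1 * 2 * 3 = 72

Answer: 72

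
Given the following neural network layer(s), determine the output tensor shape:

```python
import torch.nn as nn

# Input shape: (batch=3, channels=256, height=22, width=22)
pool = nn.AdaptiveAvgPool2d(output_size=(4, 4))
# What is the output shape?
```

Input: (3, 256, 22, 22) -> Output: (3, 256, 4, 4)

Answer: (3, 256, 4, 4)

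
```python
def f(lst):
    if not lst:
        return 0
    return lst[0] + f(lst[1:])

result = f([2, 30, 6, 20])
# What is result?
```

2 + 30 + 6 + 20 + 0 = 58

Answer: 58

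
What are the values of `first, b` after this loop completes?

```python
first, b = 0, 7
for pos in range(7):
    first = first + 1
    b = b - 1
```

first goes 0→7, b goes 7→0
`first, b` takes the values: (0, 7) → (1, 7) → (1, 6) → (2, 6) → (2, 5) → (3, 5) → (3, 4) → (4, 4) → (4, 3) → (5, 3) → (5, 2) → (6, 2) → (6, 1) → (7, 1) → (7, 0)

Answer: 7, 0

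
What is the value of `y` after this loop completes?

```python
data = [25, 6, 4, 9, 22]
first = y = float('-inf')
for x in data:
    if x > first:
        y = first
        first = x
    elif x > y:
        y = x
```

Second largest (with repeats) in [25, 6, 4, 9, 22]
`y` takes the values: -inf → 6 → 9 → 22

Answer: 22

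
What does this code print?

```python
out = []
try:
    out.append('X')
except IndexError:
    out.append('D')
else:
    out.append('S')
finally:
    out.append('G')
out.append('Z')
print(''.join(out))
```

Execution trace: 'X' (try body, no exception) → 'S' (else) → 'G' (finally) → 'Z' (after the try/except). Output: XSGZ

Answer: XSGZ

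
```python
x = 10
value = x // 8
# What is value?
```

Trace:
`x = 10` → x = 10
`value = x // 8` → value = 1
So value = 1

Answer: 1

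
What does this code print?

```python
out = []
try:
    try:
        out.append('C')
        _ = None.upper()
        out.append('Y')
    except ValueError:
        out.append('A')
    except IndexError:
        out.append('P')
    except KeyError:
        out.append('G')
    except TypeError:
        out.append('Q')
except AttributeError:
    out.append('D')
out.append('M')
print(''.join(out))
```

Execution trace: 'C' (try body) → 'D' (outer except AttributeError) → 'M' (after the try/except). Output: CDM

Answer: CDM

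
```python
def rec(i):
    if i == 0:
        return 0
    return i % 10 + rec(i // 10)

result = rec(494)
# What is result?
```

Sum of digits of 494: 4 + 9 + 4 = 17

Answer: 17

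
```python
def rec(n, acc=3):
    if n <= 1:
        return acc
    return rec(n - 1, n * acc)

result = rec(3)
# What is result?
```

Accumulator trace (n, acc): (3, 3) -> (2, 9) -> (1, 18) -> return 18

Answer: 18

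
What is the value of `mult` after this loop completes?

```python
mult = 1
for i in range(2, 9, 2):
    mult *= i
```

Product of even numbers 2 to 8
`mult` takes the values: 1 → 2 → 8 → 48 → 384

Answer: 384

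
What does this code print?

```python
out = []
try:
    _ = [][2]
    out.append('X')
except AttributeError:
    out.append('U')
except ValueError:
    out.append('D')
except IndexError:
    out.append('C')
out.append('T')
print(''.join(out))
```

Execution trace: 'C' (except IndexError) → 'T' (after the try/except). Output: CT

Answer: CT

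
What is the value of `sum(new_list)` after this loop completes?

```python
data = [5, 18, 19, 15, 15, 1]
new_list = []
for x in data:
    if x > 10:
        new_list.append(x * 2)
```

Sum of doubled values > 10
`new_list` takes the values: [] → [36] → [36, 38] → [36, 38, 30] → [36, 38, 30, 30]
So `sum(new_list)` = 134

Answer: 134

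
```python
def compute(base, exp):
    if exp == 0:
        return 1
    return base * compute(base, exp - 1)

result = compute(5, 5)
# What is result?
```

compute(5, 5) = 5 * 5 * 5 * 5 * 5 = 3125

Answer: 3125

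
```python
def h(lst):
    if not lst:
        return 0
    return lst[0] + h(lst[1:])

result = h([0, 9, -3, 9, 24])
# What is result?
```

0 + 9 + (-3) + 9 + 24 + 0 = 39

Answer: 39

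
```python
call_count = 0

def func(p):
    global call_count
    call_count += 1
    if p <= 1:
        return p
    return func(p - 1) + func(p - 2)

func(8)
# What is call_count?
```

Calls(p) = 1 + Calls(p-1) + Calls(p-2); Calls(0)=Calls(1)=1. For p=8 this gives 67.

Answer: 67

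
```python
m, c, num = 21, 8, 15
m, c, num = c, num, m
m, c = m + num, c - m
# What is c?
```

Trace:
`m, c, num = 21, 8, 15` → m = 21; c = 8; num = 15
`m, c, num = c, num, m` → m = 8; c = 15; num = 21
`m, c = m + num, c - m` → m = 29; c = 7
So c = 7

Answer: 7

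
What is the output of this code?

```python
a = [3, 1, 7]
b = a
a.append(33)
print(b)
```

Key concept: basic list aliasing.
Step by step:
`a = [3, 1, 7]` → a = [3, 1, 7]
`b = a` → b = [3, 1, 7] (same object as a)
`a.append(33)` → a = [3, 1, 7, 33] (same object as b); b = [3, 1, 7, 33] (same object as a)
`print(b)` → prints [3, 1, 7, 33]

Answer: [3, 1, 7, 33]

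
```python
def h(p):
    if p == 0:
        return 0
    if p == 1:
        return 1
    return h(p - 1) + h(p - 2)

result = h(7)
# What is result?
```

Build up from base cases: h(0)=0, h(1)=1, h(2)=1, h(3)=2, h(4)=3, h(5)=5, h(6)=8, ..., h(7)=13

Answer: 13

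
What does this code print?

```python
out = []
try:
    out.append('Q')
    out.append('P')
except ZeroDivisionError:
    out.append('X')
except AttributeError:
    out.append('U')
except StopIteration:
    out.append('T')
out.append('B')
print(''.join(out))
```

Execution trace: 'Q' (try body) → 'P' (try body, no exception) → 'B' (after the try/except). Output: QPB

Answer: QPB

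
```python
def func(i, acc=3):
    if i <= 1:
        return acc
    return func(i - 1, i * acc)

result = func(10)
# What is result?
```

Accumulator trace (n, acc): (10, 3) -> (9, 30) -> (8, 270) -> (7, 2160) -> (6, 15120) -> (5, 90720) -> (4, 453600) -> (3, 1814400) -> (2, 5443200) -> (1, 10886400) -> return 10886400

Answer: 10886400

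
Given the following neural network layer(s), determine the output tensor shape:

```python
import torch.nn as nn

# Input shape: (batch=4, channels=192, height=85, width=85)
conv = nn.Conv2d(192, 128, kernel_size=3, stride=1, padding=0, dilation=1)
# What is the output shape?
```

Input: (4, 192, 85, 85) -> Output: (4, 128, 83, 83)

Answer: (4, 128, 83, 83)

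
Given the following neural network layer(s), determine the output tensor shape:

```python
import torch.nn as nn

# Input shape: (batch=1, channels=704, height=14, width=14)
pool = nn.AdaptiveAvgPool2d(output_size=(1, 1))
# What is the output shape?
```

Input: (1, 704, 14, 14) -> Output: (1, 704, 1, 1)

Answer: (1, 704, 1, 1)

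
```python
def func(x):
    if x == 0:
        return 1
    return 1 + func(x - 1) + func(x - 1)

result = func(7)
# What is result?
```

func(x) = 1 + 2·func(x-1), func(0)=1. Closed form: (1+1)·2^7 - 1 = 255.

Answer: 255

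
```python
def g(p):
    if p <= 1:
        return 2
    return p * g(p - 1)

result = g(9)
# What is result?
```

g(9) = 9 * 8 * 7 * 6 * 5 * 4 * 3 * 2 * 2 = 725760

Answer: 725760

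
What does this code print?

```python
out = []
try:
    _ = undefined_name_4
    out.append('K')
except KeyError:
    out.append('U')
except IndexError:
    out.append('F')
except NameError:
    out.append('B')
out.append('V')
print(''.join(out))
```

Execution trace: 'B' (except NameError) → 'V' (after the try/except). Output: BV

Answer: BV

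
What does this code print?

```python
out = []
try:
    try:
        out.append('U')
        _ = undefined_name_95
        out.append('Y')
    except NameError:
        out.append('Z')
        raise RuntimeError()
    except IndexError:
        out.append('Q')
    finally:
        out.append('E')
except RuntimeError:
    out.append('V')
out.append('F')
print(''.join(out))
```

Execution trace: 'U' (inner try body) → 'Z' (inner except NameError) → 'E' (inner finally) → 'V' (outer except RuntimeError) → 'F' (after the try/except). Output: UZEVF

Answer: UZEVF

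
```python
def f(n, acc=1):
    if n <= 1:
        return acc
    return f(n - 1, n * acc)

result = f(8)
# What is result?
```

Accumulator trace (n, acc): (8, 1) -> (7, 8) -> (6, 56) -> (5, 336) -> (4, 1680) -> (3, 6720) -> (2, 20160) -> (1, 40320) -> return 40320

Answer: 40320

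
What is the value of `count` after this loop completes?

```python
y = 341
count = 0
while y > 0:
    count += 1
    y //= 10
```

Count digits by repeated division by 10
`count` takes the values: 0 → 1 → 2 → 3

Answer: 3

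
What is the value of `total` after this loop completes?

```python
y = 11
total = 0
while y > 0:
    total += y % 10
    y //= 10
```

Sum digits of 11
`total` takes the values: 0 → 1 → 2

Answer: 2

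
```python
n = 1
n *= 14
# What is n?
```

Trace:
`n = 1` → n = 1
`n *= 14` → n = 14
So n = 14

Answer: 14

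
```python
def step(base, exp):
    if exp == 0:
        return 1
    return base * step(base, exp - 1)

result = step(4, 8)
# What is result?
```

step(4, 8) = 4 * 4 * 4 * 4 * 4 * 4 * 4 * 4 = 65536

Answer: 65536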